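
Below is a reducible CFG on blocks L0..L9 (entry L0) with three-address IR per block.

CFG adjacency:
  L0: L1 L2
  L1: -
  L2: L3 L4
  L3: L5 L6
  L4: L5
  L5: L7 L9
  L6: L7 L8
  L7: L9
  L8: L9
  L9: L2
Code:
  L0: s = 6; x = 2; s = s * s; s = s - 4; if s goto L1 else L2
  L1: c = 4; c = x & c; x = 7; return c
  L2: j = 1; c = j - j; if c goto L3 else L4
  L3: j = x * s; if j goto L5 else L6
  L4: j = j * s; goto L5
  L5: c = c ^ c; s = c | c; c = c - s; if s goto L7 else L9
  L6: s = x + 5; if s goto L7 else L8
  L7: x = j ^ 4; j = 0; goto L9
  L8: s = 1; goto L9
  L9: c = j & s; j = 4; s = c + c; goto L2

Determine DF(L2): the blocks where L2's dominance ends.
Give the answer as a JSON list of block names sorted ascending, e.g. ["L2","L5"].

Answer: ["L2"]

Derivation:
idom tree: L1←L0 L2←L0 L3←L2 L4←L2 L5←L2 L6←L3 L7←L2 L8←L6 L9←L2
Dom at joins:
  L2: preds {L0,L9}: {L0} ∩ {L0,L2,L9} = {L0}; idom=L0
  L5: preds {L3,L4}: {L0,L2,L3} ∩ {L0,L2,L4} = {L0,L2}; idom=L2
  L7: preds {L5,L6}: {L0,L2,L5} ∩ {L0,L2,L3,L6} = {L0,L2}; idom=L2
  L9: preds {L5,L7,L8}: {L0,L2,L5} ∩ {L0,L2,L7} ∩ {L0,L2,L3,L6,L8} = {L0,L2}; idom=L2

DF walk-up:
  join L2 pred L0: · stop@L0
  join L2 pred L9: L9→L2 stop@L0
  join L5 pred L3: L3 stop@L2
  join L5 pred L4: L4 stop@L2
  join L7 pred L5: L5 stop@L2
  join L7 pred L6: L6→L3 stop@L2
  join L9 pred L5: L5 stop@L2
  join L9 pred L7: L7 stop@L2
  join L9 pred L8: L8→L6→L3 stop@L2
  L0 → ∅
  L1 → ∅
  L2 → {L2}
  L3 → {L5,L7,L9}
  L4 → {L5}
  L5 → {L7,L9}
  L6 → {L7,L9}
  L7 → {L9}
  L8 → {L9}
  L9 → {L2}

DF(L2) = ["L2"]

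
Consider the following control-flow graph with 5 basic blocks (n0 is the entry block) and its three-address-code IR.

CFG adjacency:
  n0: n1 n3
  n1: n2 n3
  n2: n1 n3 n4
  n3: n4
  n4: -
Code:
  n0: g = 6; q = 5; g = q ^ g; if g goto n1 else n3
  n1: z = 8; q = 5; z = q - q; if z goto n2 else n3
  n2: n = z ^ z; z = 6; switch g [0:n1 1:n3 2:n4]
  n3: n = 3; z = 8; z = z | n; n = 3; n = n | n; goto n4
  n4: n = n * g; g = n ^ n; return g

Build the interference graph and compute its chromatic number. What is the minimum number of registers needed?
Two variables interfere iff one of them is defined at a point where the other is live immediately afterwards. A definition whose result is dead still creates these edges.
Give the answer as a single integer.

Block summaries:
  n0: def={g,q} ue=∅
  n1: def={q,z} ue=∅
  n2: def={n,z} ue={g,z}
  n3: def={n,z} ue=∅
  n4: def={g,n} ue={g,n}

Live sets:
  live n0: ∅→{g}
  live n1: {g}→{g,z}
  live n2: {g,z}→{g,n}
  live n3: {g}→{g,n}
  live n4: {g,n}→∅

Interfere edges:
  g↔{n,q,z}
  n↔{g,z}
  q↔{g}
  z↔{g,n}

Chromatic number:
  lower bound: {g,n,z} mutually conflict ⇒ χ ≥ 3
  assign g→R0 n→R1 q→R1 z→R2 — no edge inside a register ⇒ χ ≤ 3
  χ = 3

Answer: 3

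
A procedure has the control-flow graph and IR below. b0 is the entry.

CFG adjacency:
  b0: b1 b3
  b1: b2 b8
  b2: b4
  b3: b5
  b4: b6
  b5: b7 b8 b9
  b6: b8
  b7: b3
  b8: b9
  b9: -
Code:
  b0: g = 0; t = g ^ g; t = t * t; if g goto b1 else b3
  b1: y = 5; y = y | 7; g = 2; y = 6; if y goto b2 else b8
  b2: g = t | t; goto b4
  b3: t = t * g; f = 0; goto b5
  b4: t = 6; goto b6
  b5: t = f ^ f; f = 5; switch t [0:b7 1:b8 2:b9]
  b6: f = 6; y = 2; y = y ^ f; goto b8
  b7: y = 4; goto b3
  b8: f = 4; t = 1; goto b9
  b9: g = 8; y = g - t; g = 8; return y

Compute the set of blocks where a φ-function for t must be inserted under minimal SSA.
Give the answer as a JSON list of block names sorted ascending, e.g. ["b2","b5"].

idom tree: b1←b0 b2←b1 b3←b0 b4←b2 b5←b3 b6←b4 b7←b5 b8←b0 b9←b0
Dom at joins:
  b3: preds {b0,b7}: {b0} ∩ {b0,b3,b5,b7} = {b0}; idom=b0
  b8: preds {b1,b5,b6}: {b0,b1} ∩ {b0,b3,b5} ∩ {b0,b1,b2,b4,b6} = {b0}; idom=b0
  b9: preds {b5,b8}: {b0,b3,b5} ∩ {b0,b8} = {b0}; idom=b0

DF walk-up:
  join b3 pred b0: · stop@b0
  join b3 pred b7: b7→b5→b3 stop@b0
  join b8 pred b1: b1 stop@b0
  join b8 pred b5: b5→b3 stop@b0
  join b8 pred b6: b6→b4→b2→b1 stop@b0
  join b9 pred b5: b5→b3 stop@b0
  join b9 pred b8: b8 stop@b0
  b0 → ∅
  b1 → {b8}
  b2 → {b8}
  b3 → {b3,b8,b9}
  b4 → {b8}
  b5 → {b3,b8,b9}
  b6 → {b8}
  b7 → {b3}
  b8 → {b9}
  b9 → ∅

φ for t: defs {b0,b3,b4,b5,b8}
  DF⁺ = {b3,b8,b9}

Answer: ["b3", "b8", "b9"]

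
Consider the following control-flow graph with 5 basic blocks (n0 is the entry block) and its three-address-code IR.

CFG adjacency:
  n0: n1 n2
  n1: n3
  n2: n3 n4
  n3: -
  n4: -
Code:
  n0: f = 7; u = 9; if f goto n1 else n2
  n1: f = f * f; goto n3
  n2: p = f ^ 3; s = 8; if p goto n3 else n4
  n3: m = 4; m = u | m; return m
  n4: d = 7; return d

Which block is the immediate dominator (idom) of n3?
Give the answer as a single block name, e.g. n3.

Answer: n0

Analysis:
idom tree: n1←n0 n2←n0 n3←n0 n4←n2
Dom∩ at merges:
  n3: preds {n1,n2}: {n0,n1} ∩ {n0,n2} = {n0}; idom=n0

idom(n3) = n0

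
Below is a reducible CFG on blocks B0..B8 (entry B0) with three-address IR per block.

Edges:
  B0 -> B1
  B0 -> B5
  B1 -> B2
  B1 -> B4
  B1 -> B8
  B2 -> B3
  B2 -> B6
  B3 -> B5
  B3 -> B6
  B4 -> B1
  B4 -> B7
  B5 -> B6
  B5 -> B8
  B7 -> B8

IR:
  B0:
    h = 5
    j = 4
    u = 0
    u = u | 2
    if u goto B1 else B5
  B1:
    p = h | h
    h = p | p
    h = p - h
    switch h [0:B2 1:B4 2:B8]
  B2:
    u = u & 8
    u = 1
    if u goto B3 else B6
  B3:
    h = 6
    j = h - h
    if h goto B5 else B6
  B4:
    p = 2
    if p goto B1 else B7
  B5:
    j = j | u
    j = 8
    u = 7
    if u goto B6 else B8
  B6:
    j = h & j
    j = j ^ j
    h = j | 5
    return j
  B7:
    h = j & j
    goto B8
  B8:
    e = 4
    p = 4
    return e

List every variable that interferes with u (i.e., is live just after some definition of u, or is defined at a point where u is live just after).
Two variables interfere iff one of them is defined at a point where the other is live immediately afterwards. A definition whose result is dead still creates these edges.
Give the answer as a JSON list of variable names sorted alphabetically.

Block summaries:
  B0: def={h,j,u} ue=∅
  B1: def={h,p} ue={h}
  B2: def={u} ue={u}
  B3: def={h,j} ue=∅
  B4: def={p} ue=∅
  B5: def={j,u} ue={j,u}
  B6: def={h,j} ue={h,j}
  B7: def={h} ue={j}
  B8: def={e,p} ue=∅

Backward fixpoint:
  B0 li=∅ lo={h,j,u}
  B1 li={h,j,u} lo={h,j,u}
  B2 li={h,j,u} lo={h,j,u}
  B3 li={u} lo={h,j,u}
  B4 li={h,j,u} lo={h,j,u}
  B5 li={h,j,u} lo={h,j}
  B6 li={h,j} lo=∅
  B7 li={j} lo=∅
  B8 li=∅ lo=∅

Interference:
  e↔{p}
  h↔{j,p,u}
  j↔{h,p,u}
  p↔{e,h,j,u}
  u↔{h,j,p}

N(u) = ["h", "j", "p"]

Answer: ["h", "j", "p"]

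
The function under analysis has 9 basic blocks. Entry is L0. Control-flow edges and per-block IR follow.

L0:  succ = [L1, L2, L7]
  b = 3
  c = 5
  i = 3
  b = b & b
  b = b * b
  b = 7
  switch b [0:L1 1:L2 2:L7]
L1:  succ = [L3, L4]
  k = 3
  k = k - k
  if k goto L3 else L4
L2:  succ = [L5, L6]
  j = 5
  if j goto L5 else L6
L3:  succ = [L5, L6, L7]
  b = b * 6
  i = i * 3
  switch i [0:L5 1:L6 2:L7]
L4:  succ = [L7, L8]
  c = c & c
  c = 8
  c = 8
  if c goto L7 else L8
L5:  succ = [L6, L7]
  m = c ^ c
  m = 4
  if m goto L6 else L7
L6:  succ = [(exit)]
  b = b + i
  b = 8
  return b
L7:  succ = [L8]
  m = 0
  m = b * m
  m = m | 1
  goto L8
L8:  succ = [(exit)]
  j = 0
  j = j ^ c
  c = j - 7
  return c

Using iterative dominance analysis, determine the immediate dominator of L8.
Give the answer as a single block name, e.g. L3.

idom tree: L1←L0 L2←L0 L3←L1 L4←L1 L5←L0 L6←L0 L7←L0 L8←L0
Dom∩ at merges:
  L5: preds {L2,L3}: {L0,L2} ∩ {L0,L1,L3} = {L0}; idom=L0
  L6: preds {L2,L3,L5}: {L0,L2} ∩ {L0,L1,L3} ∩ {L0,L5} = {L0}; idom=L0
  L7: preds {L0,L3,L4,L5}: {L0} ∩ {L0,L1,L3} ∩ {L0,L1,L4} ∩ {L0,L5} = {L0}; idom=L0
  L8: preds {L4,L7}: {L0,L1,L4} ∩ {L0,L7} = {L0}; idom=L0

idom(L8) = L0

Answer: L0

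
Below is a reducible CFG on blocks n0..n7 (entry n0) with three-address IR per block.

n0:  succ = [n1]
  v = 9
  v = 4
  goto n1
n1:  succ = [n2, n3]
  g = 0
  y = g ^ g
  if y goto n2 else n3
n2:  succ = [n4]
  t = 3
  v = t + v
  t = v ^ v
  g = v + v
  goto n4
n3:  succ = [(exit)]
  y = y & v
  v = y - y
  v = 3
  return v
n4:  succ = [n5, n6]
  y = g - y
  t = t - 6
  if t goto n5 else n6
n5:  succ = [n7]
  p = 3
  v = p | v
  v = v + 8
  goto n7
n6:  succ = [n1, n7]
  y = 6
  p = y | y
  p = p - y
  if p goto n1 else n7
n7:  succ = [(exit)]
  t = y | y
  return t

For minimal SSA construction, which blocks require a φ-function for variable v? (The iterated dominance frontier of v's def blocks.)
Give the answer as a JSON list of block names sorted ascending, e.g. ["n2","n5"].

Answer: ["n1", "n7"]

Analysis:
idom tree: n1←n0 n2←n1 n3←n1 n4←n2 n5←n4 n6←n4 n7←n4
Join-block Dom:
  n1: preds {n0,n6}: {n0} ∩ {n0,n1,n2,n4,n6} = {n0}; idom=n0
  n7: preds {n5,n6}: {n0,n1,n2,n4,n5} ∩ {n0,n1,n2,n4,n6} = {n0,n1,n2,n4}; idom=n4

DF walk-up:
  n1←n0: walk · to n0
  n1←n6: walk n6→n4→n2→n1 to n0
  n7←n5: walk n5 to n4
  n7←n6: walk n6 to n4
  DF(n0)=∅
  DF(n1)={n1}
  DF(n2)={n1}
  DF(n3)=∅
  DF(n4)={n1}
  DF(n5)={n7}
  DF(n6)={n1,n7}
  DF(n7)=∅

φ for v: defs {n0,n2,n3,n5}
  DF⁺ = {n1,n7}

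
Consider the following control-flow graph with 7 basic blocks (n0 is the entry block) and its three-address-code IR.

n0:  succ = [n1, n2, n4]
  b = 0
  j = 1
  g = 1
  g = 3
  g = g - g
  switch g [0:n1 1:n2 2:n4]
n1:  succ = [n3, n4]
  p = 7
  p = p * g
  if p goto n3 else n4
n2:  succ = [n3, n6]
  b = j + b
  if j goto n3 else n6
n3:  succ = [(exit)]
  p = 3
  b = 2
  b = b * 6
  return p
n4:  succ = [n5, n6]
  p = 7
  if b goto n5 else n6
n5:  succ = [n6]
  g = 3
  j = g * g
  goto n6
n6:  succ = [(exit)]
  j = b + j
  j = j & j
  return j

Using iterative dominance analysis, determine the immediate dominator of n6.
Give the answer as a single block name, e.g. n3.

idom tree: n1←n0 n2←n0 n3←n0 n4←n0 n5←n4 n6←n0
Dom∩ at merges:
  n3: preds {n1,n2}: {n0,n1} ∩ {n0,n2} = {n0}; idom=n0
  n4: preds {n0,n1}: {n0} ∩ {n0,n1} = {n0}; idom=n0
  n6: preds {n2,n4,n5}: {n0,n2} ∩ {n0,n4} ∩ {n0,n4,n5} = {n0}; idom=n0

idom(n6) = n0

Answer: n0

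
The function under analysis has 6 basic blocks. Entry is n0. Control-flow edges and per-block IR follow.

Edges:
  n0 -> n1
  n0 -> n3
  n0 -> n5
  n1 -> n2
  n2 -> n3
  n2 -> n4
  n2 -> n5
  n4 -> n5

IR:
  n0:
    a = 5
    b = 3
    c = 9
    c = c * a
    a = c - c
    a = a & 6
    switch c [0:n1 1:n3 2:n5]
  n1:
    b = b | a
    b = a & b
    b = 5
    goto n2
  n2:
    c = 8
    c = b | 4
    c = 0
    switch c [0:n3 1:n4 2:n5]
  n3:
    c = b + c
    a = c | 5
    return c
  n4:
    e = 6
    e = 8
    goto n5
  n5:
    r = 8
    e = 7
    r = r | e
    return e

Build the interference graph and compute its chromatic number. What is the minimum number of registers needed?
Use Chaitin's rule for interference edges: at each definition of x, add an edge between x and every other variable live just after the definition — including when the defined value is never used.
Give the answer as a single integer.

Block summaries:
  n0 def {a,b,c} use ∅
  n1 def {b} use {a,b}
  n2 def {c} use {b}
  n3 def {a,c} use {b,c}
  n4 def {e} use ∅
  n5 def {e,r} use ∅

Backward fixpoint:
  live n0: ∅→{a,b,c}
  live n1: {a,b}→{b}
  live n2: {b}→{b,c}
  live n3: {b,c}→∅
  live n4: ∅→∅
  live n5: ∅→∅

Conflict graph:
  a: {b,c}
  b: {a,c}
  c: {a,b}
  e: {r}
  r: {e}

Registers:
  {a,b,c} pairwise interfere (3-clique) ⇒ χ ≥ 3
  3-colouring: R0={a,e}  R1={b,r}  R2={c}
  χ = 3

Answer: 3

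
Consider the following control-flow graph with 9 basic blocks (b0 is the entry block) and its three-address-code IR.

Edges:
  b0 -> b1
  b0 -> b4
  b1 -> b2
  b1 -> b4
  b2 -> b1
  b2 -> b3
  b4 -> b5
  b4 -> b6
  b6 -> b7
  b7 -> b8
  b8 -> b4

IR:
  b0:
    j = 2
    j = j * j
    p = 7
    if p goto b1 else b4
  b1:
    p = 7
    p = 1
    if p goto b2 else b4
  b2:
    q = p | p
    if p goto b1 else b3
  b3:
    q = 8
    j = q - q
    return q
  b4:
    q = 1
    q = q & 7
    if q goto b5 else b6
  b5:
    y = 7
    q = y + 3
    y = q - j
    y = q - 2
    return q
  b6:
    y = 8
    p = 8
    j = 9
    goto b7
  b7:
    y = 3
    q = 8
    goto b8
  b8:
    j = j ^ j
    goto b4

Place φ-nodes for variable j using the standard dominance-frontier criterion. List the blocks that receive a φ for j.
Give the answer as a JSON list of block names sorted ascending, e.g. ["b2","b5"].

idom tree: b1←b0 b2←b1 b3←b2 b4←b0 b5←b4 b6←b4 b7←b6 b8←b7
Dom∩ at merges:
  b1: preds {b0,b2}: {b0} ∩ {b0,b1,b2} = {b0}; idom=b0
  b4: preds {b0,b1,b8}: {b0} ∩ {b0,b1} ∩ {b0,b4,b6,b7,b8} = {b0}; idom=b0

Frontier:
  join b1 pred b0: · stop@b0
  join b1 pred b2: b2→b1 stop@b0
  join b4 pred b0: · stop@b0
  join b4 pred b1: b1 stop@b0
  join b4 pred b8: b8→b7→b6→b4 stop@b0
  b0: DF=∅
  b1: DF={b1,b4}
  b2: DF={b1}
  b3: DF=∅
  b4: DF={b4}
  b5: DF=∅
  b6: DF={b4}
  b7: DF={b4}
  b8: DF={b4}

φ for j: defs {b0,b3,b6,b8}
  DF⁺ = {b4}

Answer: ["b4"]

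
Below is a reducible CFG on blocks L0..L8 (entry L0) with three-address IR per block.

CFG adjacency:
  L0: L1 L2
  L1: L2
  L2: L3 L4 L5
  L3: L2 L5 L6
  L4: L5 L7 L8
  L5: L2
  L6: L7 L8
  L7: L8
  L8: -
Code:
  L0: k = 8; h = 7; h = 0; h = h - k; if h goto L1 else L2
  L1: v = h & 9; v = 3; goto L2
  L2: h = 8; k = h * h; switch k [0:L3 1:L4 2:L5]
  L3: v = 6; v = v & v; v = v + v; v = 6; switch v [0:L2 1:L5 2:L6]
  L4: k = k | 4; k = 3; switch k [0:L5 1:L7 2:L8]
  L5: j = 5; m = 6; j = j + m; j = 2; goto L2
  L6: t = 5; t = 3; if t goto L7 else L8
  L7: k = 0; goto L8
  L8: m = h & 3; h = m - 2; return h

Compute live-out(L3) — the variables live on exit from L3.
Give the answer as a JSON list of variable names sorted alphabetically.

Answer: ["h"]

Derivation:
Per-block:
  L0: def={h,k} ue=∅
  L1: def={v} ue={h}
  L2: def={h,k} ue=∅
  L3: def={v} ue=∅
  L4: def={k} ue={k}
  L5: def={j,m} ue=∅
  L6: def={t} ue=∅
  L7: def={k} ue=∅
  L8: def={h,m} ue={h}

Live sets:
  L0: in=∅ out={h}
  L1: in={h} out=∅
  L2: in=∅ out={h,k}
  L3: in={h} out={h}
  L4: in={h,k} out={h}
  L5: in=∅ out=∅
  L6: in={h} out={h}
  L7: in={h} out={h}
  L8: in={h} out=∅

live-out(L3) = ["h"]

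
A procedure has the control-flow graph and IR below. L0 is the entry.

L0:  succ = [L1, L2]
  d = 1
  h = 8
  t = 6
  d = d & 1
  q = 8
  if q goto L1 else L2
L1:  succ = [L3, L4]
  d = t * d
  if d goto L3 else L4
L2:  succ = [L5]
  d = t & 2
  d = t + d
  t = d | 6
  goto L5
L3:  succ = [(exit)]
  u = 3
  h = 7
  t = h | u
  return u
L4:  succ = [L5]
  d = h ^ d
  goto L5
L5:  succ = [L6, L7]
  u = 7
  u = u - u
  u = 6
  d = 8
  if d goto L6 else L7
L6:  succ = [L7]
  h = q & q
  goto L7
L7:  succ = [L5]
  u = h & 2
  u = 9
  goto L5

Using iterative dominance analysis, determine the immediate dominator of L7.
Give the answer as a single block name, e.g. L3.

idom tree: L1←L0 L2←L0 L3←L1 L4←L1 L5←L0 L6←L5 L7←L5
Dom∩ at merges:
  L5: preds {L2,L4,L7}: {L0,L2} ∩ {L0,L1,L4} ∩ {L0,L5,L7} = {L0}; idom=L0
  L7: preds {L5,L6}: {L0,L5} ∩ {L0,L5,L6} = {L0,L5}; idom=L5

idom(L7) = L5

Answer: L5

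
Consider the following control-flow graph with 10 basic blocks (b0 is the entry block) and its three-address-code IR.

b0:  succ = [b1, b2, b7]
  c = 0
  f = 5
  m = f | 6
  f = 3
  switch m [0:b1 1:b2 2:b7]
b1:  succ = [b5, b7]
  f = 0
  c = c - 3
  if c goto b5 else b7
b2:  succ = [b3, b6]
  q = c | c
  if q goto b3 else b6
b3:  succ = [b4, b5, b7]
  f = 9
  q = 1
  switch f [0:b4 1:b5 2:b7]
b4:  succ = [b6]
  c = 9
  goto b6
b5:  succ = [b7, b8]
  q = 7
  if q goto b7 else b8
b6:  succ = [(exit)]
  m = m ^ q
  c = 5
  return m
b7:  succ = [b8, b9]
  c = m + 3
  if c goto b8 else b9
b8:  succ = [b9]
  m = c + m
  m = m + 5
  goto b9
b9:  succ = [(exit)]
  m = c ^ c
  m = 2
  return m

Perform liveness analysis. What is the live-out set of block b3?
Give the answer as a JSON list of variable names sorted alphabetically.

def/use:
  b0: def={c,f,m} ue=∅
  b1: def={c,f} ue={c}
  b2: def={q} ue={c}
  b3: def={f,q} ue=∅
  b4: def={c} ue=∅
  b5: def={q} ue=∅
  b6: def={c,m} ue={m,q}
  b7: def={c} ue={m}
  b8: def={m} ue={c,m}
  b9: def={m} ue={c}

Live sets:
  b0: in=∅ out={c,m}
  b1: in={c,m} out={c,m}
  b2: in={c,m} out={c,m,q}
  b3: in={c,m} out={c,m,q}
  b4: in={m,q} out={m,q}
  b5: in={c,m} out={c,m}
  b6: in={m,q} out=∅
  b7: in={m} out={c,m}
  b8: in={c,m} out={c}
  b9: in={c} out=∅

live-out(b3) = ["c", "m", "q"]

Answer: ["c", "m", "q"]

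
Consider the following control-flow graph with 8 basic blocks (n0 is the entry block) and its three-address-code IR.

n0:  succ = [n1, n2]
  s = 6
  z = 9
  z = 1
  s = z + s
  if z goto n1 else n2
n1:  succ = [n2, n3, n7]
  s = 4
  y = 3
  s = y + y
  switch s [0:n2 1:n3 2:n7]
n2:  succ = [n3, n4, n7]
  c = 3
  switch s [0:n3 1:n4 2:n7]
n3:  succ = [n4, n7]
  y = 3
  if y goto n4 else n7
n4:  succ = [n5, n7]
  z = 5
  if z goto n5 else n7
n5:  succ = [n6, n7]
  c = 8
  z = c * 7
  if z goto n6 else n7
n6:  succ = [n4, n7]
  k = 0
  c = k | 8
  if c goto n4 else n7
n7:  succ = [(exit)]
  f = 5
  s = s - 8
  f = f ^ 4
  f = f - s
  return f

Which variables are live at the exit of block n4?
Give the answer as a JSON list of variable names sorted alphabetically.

Answer: ["s"]

Analysis:
Per-block:
  n0 def {s,z} use ∅
  n1 def {s,y} use ∅
  n2 def {c} use {s}
  n3 def {y} use ∅
  n4 def {z} use ∅
  n5 def {c,z} use ∅
  n6 def {c,k} use ∅
  n7 def {f,s} use {s}

Live sets:
  n0: in=∅ out={s}
  n1: in=∅ out={s}
  n2: in={s} out={s}
  n3: in={s} out={s}
  n4: in={s} out={s}
  n5: in={s} out={s}
  n6: in={s} out={s}
  n7: in={s} out=∅

live-out(n4) = ["s"]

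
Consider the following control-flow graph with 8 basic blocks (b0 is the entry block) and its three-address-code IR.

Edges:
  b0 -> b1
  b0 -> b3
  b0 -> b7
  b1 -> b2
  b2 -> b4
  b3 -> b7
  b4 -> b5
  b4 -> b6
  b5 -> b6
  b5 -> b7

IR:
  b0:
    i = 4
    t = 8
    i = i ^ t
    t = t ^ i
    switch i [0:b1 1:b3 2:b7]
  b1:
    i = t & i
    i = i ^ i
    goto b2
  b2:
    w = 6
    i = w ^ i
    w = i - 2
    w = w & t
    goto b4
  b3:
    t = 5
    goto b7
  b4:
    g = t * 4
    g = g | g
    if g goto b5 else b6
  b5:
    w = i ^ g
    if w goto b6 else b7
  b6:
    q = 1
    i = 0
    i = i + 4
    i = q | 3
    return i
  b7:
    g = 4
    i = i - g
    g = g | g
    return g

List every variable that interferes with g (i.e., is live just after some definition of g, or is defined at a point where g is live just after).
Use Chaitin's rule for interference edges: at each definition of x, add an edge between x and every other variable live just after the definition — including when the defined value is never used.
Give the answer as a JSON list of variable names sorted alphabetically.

Per-block:
  b0: {i,t} / ∅
  b1: {i} / {i,t}
  b2: {i,w} / {i,t}
  b3: {t} / ∅
  b4: {g} / {t}
  b5: {w} / {g,i}
  b6: {i,q} / ∅
  b7: {g,i} / {i}

Live sets:
  live b0: ∅→{i,t}
  live b1: {i,t}→{i,t}
  live b2: {i,t}→{i,t}
  live b3: {i}→{i}
  live b4: {i,t}→{g,i}
  live b5: {g,i}→{i}
  live b6: ∅→∅
  live b7: {i}→∅

Conflict graph:
  g — {i}
  i — {g,q,t,w}
  q — {i}
  t — {i,w}
  w — {i,t}

N(g) = ["i"]

Answer: ["i"]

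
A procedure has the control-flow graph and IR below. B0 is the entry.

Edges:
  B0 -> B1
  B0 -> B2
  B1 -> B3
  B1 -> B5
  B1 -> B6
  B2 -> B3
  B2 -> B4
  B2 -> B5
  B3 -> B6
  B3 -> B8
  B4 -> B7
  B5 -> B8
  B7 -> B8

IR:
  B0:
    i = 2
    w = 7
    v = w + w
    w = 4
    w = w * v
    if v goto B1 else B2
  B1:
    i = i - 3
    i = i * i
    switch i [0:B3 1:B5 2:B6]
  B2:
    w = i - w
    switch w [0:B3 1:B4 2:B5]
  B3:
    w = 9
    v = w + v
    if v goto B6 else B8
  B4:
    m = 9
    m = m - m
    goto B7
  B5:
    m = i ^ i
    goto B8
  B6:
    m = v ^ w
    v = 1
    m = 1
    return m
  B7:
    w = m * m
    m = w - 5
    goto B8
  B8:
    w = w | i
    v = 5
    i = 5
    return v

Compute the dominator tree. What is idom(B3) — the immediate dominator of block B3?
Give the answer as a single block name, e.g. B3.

idom tree: B1←B0 B2←B0 B3←B0 B4←B2 B5←B0 B6←B0 B7←B4 B8←B0
Dom∩ at merges:
  B3: preds {B1,B2}: {B0,B1} ∩ {B0,B2} = {B0}; idom=B0
  B5: preds {B1,B2}: {B0,B1} ∩ {B0,B2} = {B0}; idom=B0
  B6: preds {B1,B3}: {B0,B1} ∩ {B0,B3} = {B0}; idom=B0
  B8: preds {B3,B5,B7}: {B0,B3} ∩ {B0,B5} ∩ {B0,B2,B4,B7} = {B0}; idom=B0

idom(B3) = B0

Answer: B0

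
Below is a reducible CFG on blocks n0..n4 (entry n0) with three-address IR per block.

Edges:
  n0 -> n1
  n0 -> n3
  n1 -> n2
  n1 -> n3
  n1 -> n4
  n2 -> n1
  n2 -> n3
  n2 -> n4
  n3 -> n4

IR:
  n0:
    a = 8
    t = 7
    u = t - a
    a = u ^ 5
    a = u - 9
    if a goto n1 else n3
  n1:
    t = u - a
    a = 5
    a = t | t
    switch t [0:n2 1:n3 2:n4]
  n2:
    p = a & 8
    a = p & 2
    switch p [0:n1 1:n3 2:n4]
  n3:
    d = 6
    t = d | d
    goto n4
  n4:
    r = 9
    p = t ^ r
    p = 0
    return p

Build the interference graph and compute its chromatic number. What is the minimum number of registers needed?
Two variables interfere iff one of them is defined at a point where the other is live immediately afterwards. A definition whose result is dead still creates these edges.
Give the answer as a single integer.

Per-block:
  n0: def={a,t,u} ue=∅
  n1: def={a,t} ue={a,u}
  n2: def={a,p} ue={a}
  n3: def={d,t} ue=∅
  n4: def={p,r} ue={t}

Live sets:
  live n0: ∅→{a,u}
  live n1: {a,u}→{a,t,u}
  live n2: {a,t,u}→{a,t,u}
  live n3: ∅→{t}
  live n4: {t}→∅

Interfere edges:
  a — {p,t,u}
  d — ∅
  p — {a,t,u}
  r — {t}
  t — {a,p,r,u}
  u — {a,p,t}

Registers:
  lower bound: {a,p,t,u} mutually conflict ⇒ χ ≥ 4
  assign a→R1 d→R0 p→R2 r→R1 t→R0 u→R3 — no edge inside a register ⇒ χ ≤ 4
  χ = 4

Answer: 4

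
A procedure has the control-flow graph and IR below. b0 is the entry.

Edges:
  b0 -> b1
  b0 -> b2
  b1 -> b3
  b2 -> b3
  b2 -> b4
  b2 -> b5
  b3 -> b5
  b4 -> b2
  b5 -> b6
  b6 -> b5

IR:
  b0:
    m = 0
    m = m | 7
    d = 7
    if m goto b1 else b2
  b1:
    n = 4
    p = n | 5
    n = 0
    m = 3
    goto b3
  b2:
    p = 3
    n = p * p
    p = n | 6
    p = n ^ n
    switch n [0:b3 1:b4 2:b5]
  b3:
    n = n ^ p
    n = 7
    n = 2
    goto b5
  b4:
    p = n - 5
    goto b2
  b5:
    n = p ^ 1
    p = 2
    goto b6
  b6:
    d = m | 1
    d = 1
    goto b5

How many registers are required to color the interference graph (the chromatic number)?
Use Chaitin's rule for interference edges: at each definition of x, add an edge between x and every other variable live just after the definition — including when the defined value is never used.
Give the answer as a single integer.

Answer: 3

Derivation:
Block summaries:
  b0: {d,m} / ∅
  b1: {m,n,p} / ∅
  b2: {n,p} / ∅
  b3: {n} / {n,p}
  b4: {p} / {n}
  b5: {n,p} / {p}
  b6: {d} / {m}

Backward fixpoint:
  b0 li=∅ lo={m}
  b1 li=∅ lo={m,n,p}
  b2 li={m} lo={m,n,p}
  b3 li={m,n,p} lo={m,p}
  b4 li={m,n} lo={m}
  b5 li={m,p} lo={m,p}
  b6 li={m,p} lo={m,p}

Conflict graph:
  d: {m,p}
  m: {d,n,p}
  n: {m,p}
  p: {d,m,n}

Chromatic number:
  {d,m,p} pairwise interfere (3-clique) ⇒ χ ≥ 3
  assign d→r2 m→r0 n→r2 p→r1 — no edge inside a register ⇒ χ ≤ 3
  χ = 3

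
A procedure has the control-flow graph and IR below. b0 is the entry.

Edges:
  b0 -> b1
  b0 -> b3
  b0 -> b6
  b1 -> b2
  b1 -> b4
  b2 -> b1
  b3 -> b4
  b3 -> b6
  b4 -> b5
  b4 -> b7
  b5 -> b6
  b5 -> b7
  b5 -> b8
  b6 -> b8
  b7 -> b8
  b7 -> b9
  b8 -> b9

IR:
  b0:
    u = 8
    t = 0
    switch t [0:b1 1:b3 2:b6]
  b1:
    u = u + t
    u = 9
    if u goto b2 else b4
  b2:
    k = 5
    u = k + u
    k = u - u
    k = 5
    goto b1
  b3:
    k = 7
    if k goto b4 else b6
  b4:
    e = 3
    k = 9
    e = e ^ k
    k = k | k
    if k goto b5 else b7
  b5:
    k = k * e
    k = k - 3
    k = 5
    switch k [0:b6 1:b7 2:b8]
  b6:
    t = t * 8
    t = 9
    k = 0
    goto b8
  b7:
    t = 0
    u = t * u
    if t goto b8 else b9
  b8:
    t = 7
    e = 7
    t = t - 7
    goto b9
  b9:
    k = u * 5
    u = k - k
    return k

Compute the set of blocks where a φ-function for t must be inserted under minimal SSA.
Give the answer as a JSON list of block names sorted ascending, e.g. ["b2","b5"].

idom tree: b1←b0 b2←b1 b3←b0 b4←b0 b5←b4 b6←b0 b7←b4 b8←b0 b9←b0
Dom at joins:
  b1: preds {b0,b2}: {b0} ∩ {b0,b1,b2} = {b0}; idom=b0
  b4: preds {b1,b3}: {b0,b1} ∩ {b0,b3} = {b0}; idom=b0
  b6: preds {b0,b3,b5}: {b0} ∩ {b0,b3} ∩ {b0,b4,b5} = {b0}; idom=b0
  b7: preds {b4,b5}: {b0,b4} ∩ {b0,b4,b5} = {b0,b4}; idom=b4
  b8: preds {b5,b6,b7}: {b0,b4,b5} ∩ {b0,b6} ∩ {b0,b4,b7} = {b0}; idom=b0
  b9: preds {b7,b8}: {b0,b4,b7} ∩ {b0,b8} = {b0}; idom=b0

Frontier:
  join b1 pred b0: · stop@b0
  join b1 pred b2: b2→b1 stop@b0
  join b4 pred b1: b1 stop@b0
  join b4 pred b3: b3 stop@b0
  join b6 pred b0: · stop@b0
  join b6 pred b3: b3 stop@b0
  join b6 pred b5: b5→b4 stop@b0
  join b7 pred b4: · stop@b4
  join b7 pred b5: b5 stop@b4
  join b8 pred b5: b5→b4 stop@b0
  join b8 pred b6: b6 stop@b0
  join b8 pred b7: b7→b4 stop@b0
  join b9 pred b7: b7→b4 stop@b0
  join b9 pred b8: b8 stop@b0
  b0 → ∅
  b1 → {b1,b4}
  b2 → {b1}
  b3 → {b4,b6}
  b4 → {b6,b8,b9}
  b5 → {b6,b7,b8}
  b6 → {b8}
  b7 → {b8,b9}
  b8 → {b9}
  b9 → ∅

φ for t: defs {b0,b6,b7,b8}
  DF⁺ = {b8,b9}

Answer: ["b8", "b9"]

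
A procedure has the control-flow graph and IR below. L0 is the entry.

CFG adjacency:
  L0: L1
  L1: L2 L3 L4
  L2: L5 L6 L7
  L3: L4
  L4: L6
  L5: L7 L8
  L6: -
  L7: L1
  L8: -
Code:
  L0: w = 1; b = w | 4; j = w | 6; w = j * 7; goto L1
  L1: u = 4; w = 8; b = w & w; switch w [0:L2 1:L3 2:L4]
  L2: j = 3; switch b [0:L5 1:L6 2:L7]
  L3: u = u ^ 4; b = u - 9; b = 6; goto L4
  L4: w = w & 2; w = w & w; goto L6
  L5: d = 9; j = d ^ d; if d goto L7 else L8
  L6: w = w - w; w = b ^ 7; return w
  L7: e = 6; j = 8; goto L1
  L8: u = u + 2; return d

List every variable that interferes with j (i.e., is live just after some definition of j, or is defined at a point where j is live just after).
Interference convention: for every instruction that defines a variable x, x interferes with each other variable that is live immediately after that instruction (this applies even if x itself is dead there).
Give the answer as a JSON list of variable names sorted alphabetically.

Answer: ["b", "d", "u", "w"]

Analysis:
def/use:
  L0 def {b,j,w} use ∅
  L1 def {b,u,w} use ∅
  L2 def {j} use {b}
  L3 def {b,u} use {u}
  L4 def {w} use {w}
  L5 def {d,j} use ∅
  L6 def {w} use {b,w}
  L7 def {e,j} use ∅
  L8 def {u} use {d,u}

Live sets:
  L0 li=∅ lo=∅
  L1 li=∅ lo={b,u,w}
  L2 li={b,u,w} lo={b,u,w}
  L3 li={u,w} lo={b,w}
  L4 li={b,w} lo={b,w}
  L5 li={u} lo={d,u}
  L6 li={b,w} lo=∅
  L7 li=∅ lo=∅
  L8 li={d,u} lo=∅

Interference:
  b: {j,u,w}
  d: {j,u}
  e: ∅
  j: {b,d,u,w}
  u: {b,d,j,w}
  w: {b,j,u}

N(j) = ["b", "d", "u", "w"]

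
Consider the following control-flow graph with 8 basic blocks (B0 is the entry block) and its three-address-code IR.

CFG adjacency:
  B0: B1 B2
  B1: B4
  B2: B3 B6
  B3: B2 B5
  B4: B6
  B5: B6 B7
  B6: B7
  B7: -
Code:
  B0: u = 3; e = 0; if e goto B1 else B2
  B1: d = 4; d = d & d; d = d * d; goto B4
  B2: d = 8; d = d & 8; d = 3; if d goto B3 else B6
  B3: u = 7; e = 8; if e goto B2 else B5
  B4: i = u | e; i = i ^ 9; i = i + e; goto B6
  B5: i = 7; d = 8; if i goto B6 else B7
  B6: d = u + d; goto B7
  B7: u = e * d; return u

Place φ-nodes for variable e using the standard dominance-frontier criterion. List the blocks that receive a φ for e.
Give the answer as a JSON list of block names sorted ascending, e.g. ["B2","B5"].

idom tree: B1←B0 B2←B0 B3←B2 B4←B1 B5←B3 B6←B0 B7←B0
Dom∩ at merges:
  B2: preds {B0,B3}: {B0} ∩ {B0,B2,B3} = {B0}; idom=B0
  B6: preds {B2,B4,B5}: {B0,B2} ∩ {B0,B1,B4} ∩ {B0,B2,B3,B5} = {B0}; idom=B0
  B7: preds {B5,B6}: {B0,B2,B3,B5} ∩ {B0,B6} = {B0}; idom=B0

Frontier:
  B2←B0: walk · to B0
  B2←B3: walk B3→B2 to B0
  B6←B2: walk B2 to B0
  B6←B4: walk B4→B1 to B0
  B6←B5: walk B5→B3→B2 to B0
  B7←B5: walk B5→B3→B2 to B0
  B7←B6: walk B6 to B0
  B0: DF=∅
  B1: DF={B6}
  B2: DF={B2,B6,B7}
  B3: DF={B2,B6,B7}
  B4: DF={B6}
  B5: DF={B6,B7}
  B6: DF={B7}
  B7: DF=∅

φ for e: defs {B0,B3}
  DF⁺ = {B2,B6,B7}

Answer: ["B2", "B6", "B7"]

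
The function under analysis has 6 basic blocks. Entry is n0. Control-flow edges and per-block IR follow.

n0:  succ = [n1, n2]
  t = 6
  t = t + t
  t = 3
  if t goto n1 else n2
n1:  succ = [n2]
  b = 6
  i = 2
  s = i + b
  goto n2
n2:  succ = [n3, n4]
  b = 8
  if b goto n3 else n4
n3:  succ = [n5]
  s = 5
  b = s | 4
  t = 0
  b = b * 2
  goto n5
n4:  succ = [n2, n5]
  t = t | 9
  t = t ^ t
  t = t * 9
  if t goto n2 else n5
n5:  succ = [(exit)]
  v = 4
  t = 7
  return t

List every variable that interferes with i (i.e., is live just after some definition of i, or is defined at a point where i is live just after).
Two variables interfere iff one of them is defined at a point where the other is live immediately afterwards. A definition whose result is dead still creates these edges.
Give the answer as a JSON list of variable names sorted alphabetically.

Answer: ["b", "t"]

Analysis:
Per-block:
  n0 def {t} use ∅
  n1 def {b,i,s} use ∅
  n2 def {b} use ∅
  n3 def {b,s,t} use ∅
  n4 def {t} use {t}
  n5 def {t,v} use ∅

Liveness:
  n0 li=∅ lo={t}
  n1 li={t} lo={t}
  n2 li={t} lo={t}
  n3 li=∅ lo=∅
  n4 li={t} lo={t}
  n5 li=∅ lo=∅

Interference:
  b↔{i,t}
  i↔{b,t}
  s↔{t}
  t↔{b,i,s}
  v↔∅

N(i) = ["b", "t"]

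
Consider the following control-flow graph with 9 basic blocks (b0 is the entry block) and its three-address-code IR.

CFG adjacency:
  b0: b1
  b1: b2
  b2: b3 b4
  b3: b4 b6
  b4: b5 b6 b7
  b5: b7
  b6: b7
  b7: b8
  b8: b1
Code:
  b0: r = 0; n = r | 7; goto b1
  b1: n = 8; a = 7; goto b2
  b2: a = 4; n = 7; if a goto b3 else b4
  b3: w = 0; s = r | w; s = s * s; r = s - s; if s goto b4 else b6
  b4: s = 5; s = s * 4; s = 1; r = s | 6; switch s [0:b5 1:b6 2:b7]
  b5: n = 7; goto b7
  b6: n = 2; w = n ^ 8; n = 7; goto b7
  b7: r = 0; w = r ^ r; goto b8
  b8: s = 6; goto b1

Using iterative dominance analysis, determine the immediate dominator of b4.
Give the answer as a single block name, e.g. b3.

Answer: b2

Working:
idom tree: b1←b0 b2←b1 b3←b2 b4←b2 b5←b4 b6←b2 b7←b2 b8←b7
Dom∩ at merges:
  b1: preds {b0,b8}: {b0} ∩ {b0,b1,b2,b7,b8} = {b0}; idom=b0
  b4: preds {b2,b3}: {b0,b1,b2} ∩ {b0,b1,b2,b3} = {b0,b1,b2}; idom=b2
  b6: preds {b3,b4}: {b0,b1,b2,b3} ∩ {b0,b1,b2,b4} = {b0,b1,b2}; idom=b2
  b7: preds {b4,b5,b6}: {b0,b1,b2,b4} ∩ {b0,b1,b2,b4,b5} ∩ {b0,b1,b2,b6} = {b0,b1,b2}; idom=b2

idom(b4) = b2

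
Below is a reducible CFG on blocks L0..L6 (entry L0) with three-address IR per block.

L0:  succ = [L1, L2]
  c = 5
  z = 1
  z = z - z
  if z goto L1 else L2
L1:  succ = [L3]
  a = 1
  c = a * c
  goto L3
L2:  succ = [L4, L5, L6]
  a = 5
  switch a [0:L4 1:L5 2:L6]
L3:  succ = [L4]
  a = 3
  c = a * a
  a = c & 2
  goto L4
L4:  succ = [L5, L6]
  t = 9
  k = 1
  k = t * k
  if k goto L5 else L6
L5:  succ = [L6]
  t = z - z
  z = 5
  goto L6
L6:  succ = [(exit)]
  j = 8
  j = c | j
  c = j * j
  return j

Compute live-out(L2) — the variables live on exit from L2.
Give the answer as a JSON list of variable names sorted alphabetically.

def/use:
  L0: {c,z} / ∅
  L1: {a,c} / {c}
  L2: {a} / ∅
  L3: {a,c} / ∅
  L4: {k,t} / ∅
  L5: {t,z} / {z}
  L6: {c,j} / {c}

Backward fixpoint:
  live L0: ∅→{c,z}
  live L1: {c,z}→{z}
  live L2: {c,z}→{c,z}
  live L3: {z}→{c,z}
  live L4: {c,z}→{c,z}
  live L5: {c,z}→{c}
  live L6: {c}→∅

live-out(L2) = ["c", "z"]

Answer: ["c", "z"]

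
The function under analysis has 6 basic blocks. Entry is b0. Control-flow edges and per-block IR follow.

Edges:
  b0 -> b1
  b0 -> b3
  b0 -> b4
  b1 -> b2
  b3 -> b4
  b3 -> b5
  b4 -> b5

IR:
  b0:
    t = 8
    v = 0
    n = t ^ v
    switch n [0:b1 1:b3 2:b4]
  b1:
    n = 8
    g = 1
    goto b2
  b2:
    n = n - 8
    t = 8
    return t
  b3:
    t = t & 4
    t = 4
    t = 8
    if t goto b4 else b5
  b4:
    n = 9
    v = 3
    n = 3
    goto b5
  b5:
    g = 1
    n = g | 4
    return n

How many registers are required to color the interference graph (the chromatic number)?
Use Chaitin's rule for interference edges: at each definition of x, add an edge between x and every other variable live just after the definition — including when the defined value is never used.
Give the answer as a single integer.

Answer: 2

Working:
Block summaries:
  b0: def={n,t,v} ue=∅
  b1: def={g,n} ue=∅
  b2: def={n,t} ue={n}
  b3: def={t} ue={t}
  b4: def={n,v} ue=∅
  b5: def={g,n} ue=∅

Backward fixpoint:
  b0 li=∅ lo={t}
  b1 li=∅ lo={n}
  b2 li={n} lo=∅
  b3 li={t} lo=∅
  b4 li=∅ lo=∅
  b5 li=∅ lo=∅

Interference:
  g↔{n}
  n↔{g,t}
  t↔{n,v}
  v↔{t}

Chromatic number:
  {g,n} pairwise interfere (2-clique) ⇒ χ ≥ 2
  assign g→R1 n→R0 t→R1 v→R0 — no edge inside a register ⇒ χ ≤ 2
  χ = 2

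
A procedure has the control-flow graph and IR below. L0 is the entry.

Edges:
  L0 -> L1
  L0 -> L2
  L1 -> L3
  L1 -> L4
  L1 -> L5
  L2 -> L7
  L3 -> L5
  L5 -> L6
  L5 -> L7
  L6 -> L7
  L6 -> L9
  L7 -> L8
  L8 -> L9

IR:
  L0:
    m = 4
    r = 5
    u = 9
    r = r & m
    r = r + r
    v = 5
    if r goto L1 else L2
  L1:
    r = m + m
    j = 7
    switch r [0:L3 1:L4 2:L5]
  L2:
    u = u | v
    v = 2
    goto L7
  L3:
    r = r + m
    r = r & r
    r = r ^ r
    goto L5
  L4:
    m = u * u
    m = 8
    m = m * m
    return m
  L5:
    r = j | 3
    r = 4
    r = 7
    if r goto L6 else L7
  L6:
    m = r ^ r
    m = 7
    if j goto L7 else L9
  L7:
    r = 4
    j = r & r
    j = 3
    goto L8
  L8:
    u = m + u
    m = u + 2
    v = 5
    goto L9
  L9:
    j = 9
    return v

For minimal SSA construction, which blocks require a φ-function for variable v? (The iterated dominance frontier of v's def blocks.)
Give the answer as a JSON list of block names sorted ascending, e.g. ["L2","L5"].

idom tree: L1←L0 L2←L0 L3←L1 L4←L1 L5←L1 L6←L5 L7←L0 L8←L7 L9←L0
Join-block Dom:
  L5: preds {L1,L3}: {L0,L1} ∩ {L0,L1,L3} = {L0,L1}; idom=L1
  L7: preds {L2,L5,L6}: {L0,L2} ∩ {L0,L1,L5} ∩ {L0,L1,L5,L6} = {L0}; idom=L0
  L9: preds {L6,L8}: {L0,L1,L5,L6} ∩ {L0,L7,L8} = {L0}; idom=L0

Frontier:
  join L5 pred L1: · stop@L1
  join L5 pred L3: L3 stop@L1
  join L7 pred L2: L2 stop@L0
  join L7 pred L5: L5→L1 stop@L0
  join L7 pred L6: L6→L5→L1 stop@L0
  join L9 pred L6: L6→L5→L1 stop@L0
  join L9 pred L8: L8→L7 stop@L0
  DF(L0)=∅
  DF(L1)={L7,L9}
  DF(L2)={L7}
  DF(L3)={L5}
  DF(L4)=∅
  DF(L5)={L7,L9}
  DF(L6)={L7,L9}
  DF(L7)={L9}
  DF(L8)={L9}
  DF(L9)=∅

φ for v: defs {L0,L2,L8}
  DF⁺ = {L7,L9}

Answer: ["L7", "L9"]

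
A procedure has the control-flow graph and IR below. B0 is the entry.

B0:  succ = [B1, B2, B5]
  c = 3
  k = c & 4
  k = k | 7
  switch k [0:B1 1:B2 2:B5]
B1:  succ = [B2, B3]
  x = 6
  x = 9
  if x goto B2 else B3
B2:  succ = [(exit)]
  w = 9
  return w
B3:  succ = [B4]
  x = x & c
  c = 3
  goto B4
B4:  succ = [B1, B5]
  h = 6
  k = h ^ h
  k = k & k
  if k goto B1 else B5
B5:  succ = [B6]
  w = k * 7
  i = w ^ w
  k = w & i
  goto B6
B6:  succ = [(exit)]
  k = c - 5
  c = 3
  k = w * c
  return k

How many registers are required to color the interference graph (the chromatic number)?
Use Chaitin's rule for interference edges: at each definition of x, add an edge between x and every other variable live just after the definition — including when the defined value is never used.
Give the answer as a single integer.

Answer: 3

Analysis:
Block summaries:
  B0: def={c,k} ue=∅
  B1: def={x} ue=∅
  B2: def={w} ue=∅
  B3: def={c,x} ue={c,x}
  B4: def={h,k} ue=∅
  B5: def={i,k,w} ue={k}
  B6: def={c,k} ue={c,w}

Liveness:
  live B0: ∅→{c,k}
  live B1: {c}→{c,x}
  live B2: ∅→∅
  live B3: {c,x}→{c}
  live B4: {c}→{c,k}
  live B5: {c,k}→{c,w}
  live B6: {c,w}→∅

Conflict graph:
  c↔{h,i,k,w,x}
  h↔{c}
  i↔{c,w}
  k↔{c,w}
  w↔{c,i,k}
  x↔{c}

Colouring:
  {c,i,w} pairwise interfere (3-clique) ⇒ χ ≥ 3
  assign c→r0 h→r1 i→r2 k→r2 w→r1 x→r1 — no edge inside a register ⇒ χ ≤ 3
  χ = 3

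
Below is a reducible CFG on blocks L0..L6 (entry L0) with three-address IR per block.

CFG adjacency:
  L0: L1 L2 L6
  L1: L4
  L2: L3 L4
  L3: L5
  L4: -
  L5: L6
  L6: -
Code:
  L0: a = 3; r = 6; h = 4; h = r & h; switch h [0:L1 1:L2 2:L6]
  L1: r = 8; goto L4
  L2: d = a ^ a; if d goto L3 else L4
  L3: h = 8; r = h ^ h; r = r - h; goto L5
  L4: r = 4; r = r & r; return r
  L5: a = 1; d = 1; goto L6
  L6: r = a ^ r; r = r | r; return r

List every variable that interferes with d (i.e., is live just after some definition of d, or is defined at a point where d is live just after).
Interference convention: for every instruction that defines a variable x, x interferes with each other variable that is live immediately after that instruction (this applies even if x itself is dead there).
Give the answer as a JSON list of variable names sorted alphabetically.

Block summaries:
  L0: def={a,h,r} ue=∅
  L1: def={r} ue=∅
  L2: def={d} ue={a}
  L3: def={h,r} ue=∅
  L4: def={r} ue=∅
  L5: def={a,d} ue=∅
  L6: def={r} ue={a,r}

Liveness:
  L0: in=∅ out={a,r}
  L1: in=∅ out=∅
  L2: in={a} out=∅
  L3: in=∅ out={r}
  L4: in=∅ out=∅
  L5: in={r} out={a,r}
  L6: in={a,r} out=∅

Interfere edges:
  a: {d,h,r}
  d: {a,r}
  h: {a,r}
  r: {a,d,h}

N(d) = ["a", "r"]

Answer: ["a", "r"]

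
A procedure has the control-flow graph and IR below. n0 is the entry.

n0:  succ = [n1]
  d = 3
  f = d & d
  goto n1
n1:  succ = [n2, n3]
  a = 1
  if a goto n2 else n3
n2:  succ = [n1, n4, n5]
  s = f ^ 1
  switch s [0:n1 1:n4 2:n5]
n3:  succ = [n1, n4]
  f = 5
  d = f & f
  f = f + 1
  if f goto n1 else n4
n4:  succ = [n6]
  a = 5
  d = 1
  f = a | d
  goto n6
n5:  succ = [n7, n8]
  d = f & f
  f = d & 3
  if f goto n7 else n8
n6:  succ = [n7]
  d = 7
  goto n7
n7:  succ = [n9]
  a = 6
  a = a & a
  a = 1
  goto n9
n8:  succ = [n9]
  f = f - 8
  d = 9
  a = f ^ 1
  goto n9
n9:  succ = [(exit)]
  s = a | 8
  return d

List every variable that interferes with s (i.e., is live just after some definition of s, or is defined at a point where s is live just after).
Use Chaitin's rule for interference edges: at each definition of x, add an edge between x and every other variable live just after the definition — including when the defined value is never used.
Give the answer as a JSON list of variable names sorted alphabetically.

Answer: ["d", "f"]

Derivation:
Block summaries:
  n0: {d,f} / ∅
  n1: {a} / ∅
  n2: {s} / {f}
  n3: {d,f} / ∅
  n4: {a,d,f} / ∅
  n5: {d,f} / {f}
  n6: {d} / ∅
  n7: {a} / ∅
  n8: {a,d,f} / {f}
  n9: {s} / {a,d}

Backward fixpoint:
  live n0: ∅→{f}
  live n1: {f}→{f}
  live n2: {f}→{f}
  live n3: ∅→{f}
  live n4: ∅→∅
  live n5: {f}→{d,f}
  live n6: ∅→{d}
  live n7: {d}→{a,d}
  live n8: {f}→{a,d}
  live n9: {a,d}→∅

Interference:
  a — {d,f}
  d — {a,f,s}
  f — {a,d,s}
  s — {d,f}

N(s) = ["d", "f"]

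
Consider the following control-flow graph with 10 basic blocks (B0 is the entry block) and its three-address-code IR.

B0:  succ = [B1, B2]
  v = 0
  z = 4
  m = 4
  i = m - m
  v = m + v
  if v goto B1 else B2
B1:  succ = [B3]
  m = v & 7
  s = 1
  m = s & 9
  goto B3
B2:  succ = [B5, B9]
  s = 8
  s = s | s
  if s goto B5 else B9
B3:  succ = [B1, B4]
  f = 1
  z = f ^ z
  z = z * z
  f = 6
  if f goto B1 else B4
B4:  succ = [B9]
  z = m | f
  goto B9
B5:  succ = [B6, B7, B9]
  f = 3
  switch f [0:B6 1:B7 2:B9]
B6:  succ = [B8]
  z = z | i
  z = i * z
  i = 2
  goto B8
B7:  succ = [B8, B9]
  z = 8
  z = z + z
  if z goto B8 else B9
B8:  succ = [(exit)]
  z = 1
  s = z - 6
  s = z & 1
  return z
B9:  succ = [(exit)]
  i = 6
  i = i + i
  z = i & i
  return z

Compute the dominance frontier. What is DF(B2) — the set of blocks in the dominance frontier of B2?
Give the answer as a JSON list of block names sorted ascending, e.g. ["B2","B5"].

Answer: ["B9"]

Derivation:
idom tree: B1←B0 B2←B0 B3←B1 B4←B3 B5←B2 B6←B5 B7←B5 B8←B5 B9←B0
Join-block Dom:
  B1: preds {B0,B3}: {B0} ∩ {B0,B1,B3} = {B0}; idom=B0
  B8: preds {B6,B7}: {B0,B2,B5,B6} ∩ {B0,B2,B5,B7} = {B0,B2,B5}; idom=B5
  B9: preds {B2,B4,B5,B7}: {B0,B2} ∩ {B0,B1,B3,B4} ∩ {B0,B2,B5} ∩ {B0,B2,B5,B7} = {B0}; idom=B0

Frontier:
  B1←B0: walk · to B0
  B1←B3: walk B3→B1 to B0
  B8←B6: walk B6 to B5
  B8←B7: walk B7 to B5
  B9←B2: walk B2 to B0
  B9←B4: walk B4→B3→B1 to B0
  B9←B5: walk B5→B2 to B0
  B9←B7: walk B7→B5→B2 to B0
  DF(B0)=∅
  DF(B1)={B1,B9}
  DF(B2)={B9}
  DF(B3)={B1,B9}
  DF(B4)={B9}
  DF(B5)={B9}
  DF(B6)={B8}
  DF(B7)={B8,B9}
  DF(B8)=∅
  DF(B9)=∅

DF(B2) = ["B9"]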